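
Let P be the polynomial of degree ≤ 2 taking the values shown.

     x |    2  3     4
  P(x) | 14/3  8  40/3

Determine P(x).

Using the Lagrange interpolation formula with nodes 2, 3, 4:
  L_0(x) = (x - 3)(x - 4) / 2
  L_1(x) = (x - 2)(x - 4) / -1
  L_2(x) = (x - 2)(x - 3) / 2
Then P(x) = 14/3·L_0(x) + 8·L_1(x) + 40/3·L_2(x).
Expanding and collecting terms gives P(x) = x^2 - (5/3)x + 4.
Check: P(3) = 8. ✓

P(x) = x^2 - (5/3)x + 4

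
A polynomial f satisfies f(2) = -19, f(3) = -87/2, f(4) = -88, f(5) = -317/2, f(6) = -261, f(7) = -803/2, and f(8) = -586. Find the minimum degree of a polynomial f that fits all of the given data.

Forward differences of the values at n = 2, 3, 4, 5, 6, 7, 8:
  f  : -19  -87/2  -88  -317/2  -261  -803/2  -586
  Δ  : -49/2  -89/2  -141/2  -205/2  -281/2  -369/2
  Δ^2: -20  -26  -32  -38  -44
  Δ^3: -6  -6  -6  -6
  Δ^4: 0  0  0
  Δ^5: 0  0
  Δ^6: 0
The third differences are constant (-6) and nonzero, while all higher differences vanish, so the minimal degree is 3.

3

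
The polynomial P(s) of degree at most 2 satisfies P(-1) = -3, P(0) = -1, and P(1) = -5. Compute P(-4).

Forward differences of the values at s = -1, 0, 1:
  P  : -3  -1  -5
  Δ  : 2  -4
  Δ^2: -6
The second differences are constant, confirming degree 2.
Interpolating (Newton forward form) and evaluating at s = -4 gives P(-4) = -45.

-45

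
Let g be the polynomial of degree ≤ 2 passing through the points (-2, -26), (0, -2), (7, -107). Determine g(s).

g(s) = -3s^2 + 6s - 2

Write g(s) = as^2 + bs + c. Substituting each data point gives a linear system:
  4a - 2b + c = -26
  c = -2
  49a + 7b + c = -107
Solving the system yields a = -3, b = 6, c = -2.
So g(s) = -3s² + 6s - 2.
Check: g(0) = -2. ✓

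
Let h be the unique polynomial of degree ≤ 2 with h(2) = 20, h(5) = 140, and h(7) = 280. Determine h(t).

h(t) = 6t^2 - 2t

Write h(t) = at^2 + bt + c. Substituting each data point gives a linear system:
  4a + 2b + c = 20
  25a + 5b + c = 140
  49a + 7b + c = 280
Solving the system yields a = 6, b = -2, c = 0.
So h(t) = 6t² - 2t.
Check: h(7) = 280. ✓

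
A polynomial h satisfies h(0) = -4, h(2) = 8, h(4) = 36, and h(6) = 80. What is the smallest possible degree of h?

2

Forward differences of the values at s = 0, 2, 4, 6:
  h  : -4  8  36  80
  Δ  : 12  28  44
  Δ^2: 16  16
  Δ^3: 0
The second differences are constant (16) and nonzero, while all higher differences vanish, so the minimal degree is 2.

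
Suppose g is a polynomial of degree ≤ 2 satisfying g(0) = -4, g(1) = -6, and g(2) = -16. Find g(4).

Using the Lagrange interpolation formula with nodes 0, 1, 2:
  L_0(s) = (s - 1)(s - 2) / 2
  L_1(s) = s(s - 2) / -1
  L_2(s) = s(s - 1) / 2
Then g(s) = -4·L_0(s) - 6·L_1(s) - 16·L_2(s).
Expanding and collecting terms gives g(s) = -4s^2 + 2s - 4.
Evaluating at s = 4: g(4) = -60.

-60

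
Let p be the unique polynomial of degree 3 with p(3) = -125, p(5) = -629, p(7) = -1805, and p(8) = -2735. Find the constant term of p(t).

Write p(t) = at^3 + bt^2 + ct + d. Substituting each data point gives a linear system:
  27a + 9b + 3c + d = -125
  125a + 25b + 5c + d = -629
  343a + 49b + 7c + d = -1805
  512a + 64b + 8c + d = -2735
Solving the system yields a = -6, b = 6, c = -6, d = 1.
So p(t) = -6t³ + 6t² - 6t + 1.
The constant term is 1.

1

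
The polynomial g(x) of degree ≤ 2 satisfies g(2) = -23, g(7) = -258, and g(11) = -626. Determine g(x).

Write g(x) = ax^2 + bx + c. Substituting each data point gives a linear system:
  4a + 2b + c = -23
  49a + 7b + c = -258
  121a + 11b + c = -626
Solving the system yields a = -5, b = -2, c = 1.
So g(x) = -5x² - 2x + 1.
Check: g(2) = -23. ✓

g(x) = -5x^2 - 2x + 1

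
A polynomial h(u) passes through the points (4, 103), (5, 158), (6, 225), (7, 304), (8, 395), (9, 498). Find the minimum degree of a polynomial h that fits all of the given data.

2

Forward differences of the values at u = 4, 5, 6, 7, 8, 9:
  h  : 103  158  225  304  395  498
  Δ  : 55  67  79  91  103
  Δ^2: 12  12  12  12
  Δ^3: 0  0  0
  Δ^4: 0  0
  Δ^5: 0
The second differences are constant (12) and nonzero, while all higher differences vanish, so the minimal degree is 2.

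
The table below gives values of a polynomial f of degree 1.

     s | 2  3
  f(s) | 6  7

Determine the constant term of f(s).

4

Write f(s) = as + b. Substituting each data point gives a linear system:
  2a + b = 6
  3a + b = 7
Solving the system yields a = 1, b = 4.
So f(s) = s + 4.
The constant term is 4.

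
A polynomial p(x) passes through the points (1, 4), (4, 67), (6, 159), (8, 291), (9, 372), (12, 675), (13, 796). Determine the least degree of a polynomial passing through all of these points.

Divided differences on the nodes 1, 4, 6, 8, 9, 12, 13:
  order 0: 4  67  159  291  372  675  796
  order 1: 21  46  66  81  101  121
  order 2: 5  5  5  5  5
  order 3: 0  0  0  0
  order 4: 0  0  0
  order 5: 0  0
  order 6: 0
The order-2 divided differences are all 5 (nonzero) and every higher order vanishes, so the data lies on a polynomial of degree exactly 2.

2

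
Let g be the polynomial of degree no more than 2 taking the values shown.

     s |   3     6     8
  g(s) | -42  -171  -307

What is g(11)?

Using the Lagrange interpolation formula with nodes 3, 6, 8:
  L_0(s) = (s - 6)(s - 8) / 15
  L_1(s) = (s - 3)(s - 8) / -6
  L_2(s) = (s - 3)(s - 6) / 10
Then g(s) = -42·L_0(s) - 171·L_1(s) - 307·L_2(s).
Expanding and collecting terms gives g(s) = -5s^2 + 2s - 3.
Evaluating at s = 11: g(11) = -586.

-586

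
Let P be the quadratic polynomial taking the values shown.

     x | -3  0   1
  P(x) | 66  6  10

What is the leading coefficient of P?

Write P(x) = ax^2 + bx + c. Substituting each data point gives a linear system:
  9a - 3b + c = 66
  c = 6
  a + b + c = 10
Solving the system yields a = 6, b = -2, c = 6.
So P(x) = 6x^2 - 2x + 6.
The leading coefficient is 6.

6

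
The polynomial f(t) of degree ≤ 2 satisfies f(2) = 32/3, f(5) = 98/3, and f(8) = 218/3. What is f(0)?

6

Using the Lagrange interpolation formula with nodes 2, 5, 8:
  L_0(t) = (t - 5)(t - 8) / 18
  L_1(t) = (t - 2)(t - 8) / -9
  L_2(t) = (t - 2)(t - 5) / 18
Then f(t) = 32/3·L_0(t) + 98/3·L_1(t) + 218/3·L_2(t).
Expanding and collecting terms gives f(t) = t^2 + (1/3)t + 6.
Evaluating at t = 0: f(0) = 6.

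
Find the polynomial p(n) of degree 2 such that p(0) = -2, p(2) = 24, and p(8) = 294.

Using the Lagrange interpolation formula with nodes 0, 2, 8:
  L_0(n) = (n - 2)(n - 8) / 16
  L_1(n) = n(n - 8) / -12
  L_2(n) = n(n - 2) / 48
Then p(n) = -2·L_0(n) + 24·L_1(n) + 294·L_2(n).
Expanding and collecting terms gives p(n) = 4n^2 + 5n - 2.
Check: p(0) = -2. ✓

p(n) = 4n^2 + 5n - 2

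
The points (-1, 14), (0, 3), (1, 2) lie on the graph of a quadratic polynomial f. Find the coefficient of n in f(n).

-6

Write f(n) = an^2 + bn + c. Substituting each data point gives a linear system:
  a - b + c = 14
  c = 3
  a + b + c = 2
Solving the system yields a = 5, b = -6, c = 3.
So f(n) = 5n² - 6n + 3.
The coefficient of n is -6.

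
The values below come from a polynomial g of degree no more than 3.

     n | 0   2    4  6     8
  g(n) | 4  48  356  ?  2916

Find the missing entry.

The 4 known points determine the degree-3 polynomial uniquely.
Write g(n) = an^3 + bn^2 + cn + d. Substituting each data point gives a linear system:
  d = 4
  8a + 4b + 2c + d = 48
  64a + 16b + 4c + d = 356
  512a + 64b + 8c + d = 2916
Solving the system yields a = 6, b = -3, c = 4, d = 4.
So g(n) = 6n^3 - 3n^2 + 4n + 4.
Then g(6) = 1216.

1216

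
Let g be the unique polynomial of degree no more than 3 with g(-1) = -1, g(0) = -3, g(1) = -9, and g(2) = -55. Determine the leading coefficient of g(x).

-6

Write g(x) = ax^3 + bx^2 + cx + d. Substituting each data point gives a linear system:
  -a + b - c + d = -1
  d = -3
  a + b + c + d = -9
  8a + 4b + 2c + d = -55
Solving the system yields a = -6, b = -2, c = 2, d = -3.
So g(x) = -6x^3 - 2x^2 + 2x - 3.
The leading coefficient is -6.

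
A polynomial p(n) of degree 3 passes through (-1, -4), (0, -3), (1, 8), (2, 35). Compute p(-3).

Write p(n) = an^3 + bn^2 + cn + d. Substituting each data point gives a linear system:
  -a + b - c + d = -4
  d = -3
  a + b + c + d = 8
  8a + 4b + 2c + d = 35
Solving the system yields a = 1, b = 5, c = 5, d = -3.
So p(n) = n^3 + 5n^2 + 5n - 3.
Then p(-3) = 0.

0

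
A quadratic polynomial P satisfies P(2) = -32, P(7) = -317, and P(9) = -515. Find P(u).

Using the Lagrange interpolation formula with nodes 2, 7, 9:
  L_0(u) = (u - 7)(u - 9) / 35
  L_1(u) = (u - 2)(u - 9) / -10
  L_2(u) = (u - 2)(u - 7) / 14
Then P(u) = -32·L_0(u) - 317·L_1(u) - 515·L_2(u).
Expanding and collecting terms gives P(u) = -6u^2 - 3u - 2.
Check: P(7) = -317. ✓

P(u) = -6u^2 - 3u - 2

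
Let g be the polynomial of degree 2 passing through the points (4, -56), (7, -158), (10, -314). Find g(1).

Using the Lagrange interpolation formula with nodes 4, 7, 10:
  L_0(x) = (x - 7)(x - 10) / 18
  L_1(x) = (x - 4)(x - 10) / -9
  L_2(x) = (x - 4)(x - 7) / 18
Then g(x) = -56·L_0(x) - 158·L_1(x) - 314·L_2(x).
Expanding and collecting terms gives g(x) = -3x^2 - x - 4.
Evaluating at x = 1: g(1) = -8.

-8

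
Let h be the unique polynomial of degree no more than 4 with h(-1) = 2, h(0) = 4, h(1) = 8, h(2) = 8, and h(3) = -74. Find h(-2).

Forward differences of the values at t = -1, 0, 1, 2, 3:
  h  : 2  4  8  8  -74
  Δ  : 2  4  0  -82
  Δ^2: 2  -4  -82
  Δ^3: -6  -78
  Δ^4: -72
The fourth differences are constant, confirming degree 4.
Interpolating (Newton forward form) and evaluating at t = -2 gives h(-2) = -64.

-64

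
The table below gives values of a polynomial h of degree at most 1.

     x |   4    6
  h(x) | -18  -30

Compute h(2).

-6

Using the Lagrange interpolation formula with nodes 4, 6:
  L_0(x) = (x - 6) / -2
  L_1(x) = (x - 4) / 2
Then h(x) = -18·L_0(x) - 30·L_1(x).
Expanding and collecting terms gives h(x) = -6x + 6.
Evaluating at x = 2: h(2) = -6.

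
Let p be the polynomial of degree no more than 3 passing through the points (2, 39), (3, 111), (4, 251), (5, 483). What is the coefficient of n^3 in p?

4

Write p(n) = an^3 + bn^2 + cn + d. Substituting each data point gives a linear system:
  8a + 4b + 2c + d = 39
  27a + 9b + 3c + d = 111
  64a + 16b + 4c + d = 251
  125a + 25b + 5c + d = 483
Solving the system yields a = 4, b = -2, c = 6, d = 3.
So p(n) = 4n^3 - 2n^2 + 6n + 3.
The leading coefficient is 4.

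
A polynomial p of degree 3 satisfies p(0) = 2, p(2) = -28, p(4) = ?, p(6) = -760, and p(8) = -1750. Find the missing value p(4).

-234

On equispaced nodes a degree-3 polynomial has vanishing fourth forward difference, so
  p(0) - 4·p(2) + 6·p(4) - 4·p(6) + p(8) = 0.
Substituting the known values and solving for p(4):
  6·p(4) = -1404
  p(4) = -234.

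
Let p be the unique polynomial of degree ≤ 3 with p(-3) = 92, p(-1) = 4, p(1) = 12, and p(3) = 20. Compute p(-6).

Write p(n) = an^3 + bn^2 + cn + d. Substituting each data point gives a linear system:
  -27a + 9b - 3c + d = 92
  -a + b - c + d = 4
  a + b + c + d = 12
  27a + 9b + 3c + d = 20
Solving the system yields a = -2, b = 6, c = 6, d = 2.
So p(n) = -2n^3 + 6n^2 + 6n + 2.
Then p(-6) = 614.

614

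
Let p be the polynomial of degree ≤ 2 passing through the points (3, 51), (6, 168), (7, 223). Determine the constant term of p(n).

6

Write p(n) = an^2 + bn + c. Substituting each data point gives a linear system:
  9a + 3b + c = 51
  36a + 6b + c = 168
  49a + 7b + c = 223
Solving the system yields a = 4, b = 3, c = 6.
So p(n) = 4n^2 + 3n + 6.
The constant term is 6.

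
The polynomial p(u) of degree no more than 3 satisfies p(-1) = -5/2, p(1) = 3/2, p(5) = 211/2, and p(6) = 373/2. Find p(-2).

Write p(u) = au^3 + bu^2 + cu + d. Substituting each data point gives a linear system:
  -a + b - c + d = -5/2
  a + b + c + d = 3/2
  125a + 25b + 5c + d = 211/2
  216a + 36b + 6c + d = 373/2
Solving the system yields a = 1, b = -1, c = 1, d = 1/2.
So p(u) = u³ - u² + u + 1/2.
Then p(-2) = -27/2.

-27/2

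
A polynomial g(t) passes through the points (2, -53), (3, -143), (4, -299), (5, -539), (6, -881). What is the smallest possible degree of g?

Forward differences of the values at t = 2, 3, 4, 5, 6:
  g  : -53  -143  -299  -539  -881
  Δ  : -90  -156  -240  -342
  Δ^2: -66  -84  -102
  Δ^3: -18  -18
  Δ^4: 0
The third differences are constant (-18) and nonzero, while all higher differences vanish, so the minimal degree is 3.

3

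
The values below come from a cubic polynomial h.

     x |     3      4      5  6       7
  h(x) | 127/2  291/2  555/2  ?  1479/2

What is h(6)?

943/2

The 4 known points determine the degree-3 polynomial uniquely.
Write h(x) = ax^3 + bx^2 + cx + d. Substituting each data point gives a linear system:
  27a + 9b + 3c + d = 127/2
  64a + 16b + 4c + d = 291/2
  125a + 25b + 5c + d = 555/2
  343a + 49b + 7c + d = 1479/2
Solving the system yields a = 2, b = 1, c = 1, d = -5/2.
So h(x) = 2x^3 + x^2 + x - 5/2.
Then h(6) = 943/2.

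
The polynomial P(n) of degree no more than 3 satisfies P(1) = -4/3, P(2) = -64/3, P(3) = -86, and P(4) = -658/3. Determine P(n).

Using the Lagrange interpolation formula with nodes 1, 2, 3, 4:
  L_0(n) = (n - 2)(n - 3)(n - 4) / -6
  L_1(n) = (n - 1)(n - 3)(n - 4) / 2
  L_2(n) = (n - 1)(n - 2)(n - 4) / -2
  L_3(n) = (n - 1)(n - 2)(n - 3) / 6
Then P(n) = -4/3·L_0(n) - 64/3·L_1(n) - 86·L_2(n) - 658/3·L_3(n).
Expanding and collecting terms gives P(n) = -4n^3 + (5/3)n^2 + 3n - 2.
Check: P(3) = -86. ✓

P(n) = -4n^3 + (5/3)n^2 + 3n - 2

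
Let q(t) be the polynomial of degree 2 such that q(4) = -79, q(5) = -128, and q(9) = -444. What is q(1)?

-4

Using the Lagrange interpolation formula with nodes 4, 5, 9:
  L_0(t) = (t - 5)(t - 9) / 5
  L_1(t) = (t - 4)(t - 9) / -4
  L_2(t) = (t - 4)(t - 5) / 20
Then q(t) = -79·L_0(t) - 128·L_1(t) - 444·L_2(t).
Expanding and collecting terms gives q(t) = -6t² + 5t - 3.
Evaluating at t = 1: q(1) = -4.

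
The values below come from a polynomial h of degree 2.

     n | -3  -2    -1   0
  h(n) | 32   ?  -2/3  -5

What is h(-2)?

The 3 known points determine the degree-2 polynomial uniquely.
Write h(n) = an^2 + bn + c. Substituting each data point gives a linear system:
  9a - 3b + c = 32
  a - b + c = -2/3
  c = -5
Solving the system yields a = 4, b = -1/3, c = -5.
So h(n) = 4n^2 - (1/3)n - 5.
Then h(-2) = 35/3.

35/3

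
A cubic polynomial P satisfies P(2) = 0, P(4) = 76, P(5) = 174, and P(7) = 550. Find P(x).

P(x) = 2x^3 - 2x^2 - 6x + 4

Write P(x) = ax^3 + bx^2 + cx + d. Substituting each data point gives a linear system:
  8a + 4b + 2c + d = 0
  64a + 16b + 4c + d = 76
  125a + 25b + 5c + d = 174
  343a + 49b + 7c + d = 550
Solving the system yields a = 2, b = -2, c = -6, d = 4.
So P(x) = 2x^3 - 2x^2 - 6x + 4.
Check: P(7) = 550. ✓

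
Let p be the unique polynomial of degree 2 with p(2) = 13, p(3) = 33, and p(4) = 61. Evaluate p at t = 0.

-3

Using the Lagrange interpolation formula with nodes 2, 3, 4:
  L_0(t) = (t - 3)(t - 4) / 2
  L_1(t) = (t - 2)(t - 4) / -1
  L_2(t) = (t - 2)(t - 3) / 2
Then p(t) = 13·L_0(t) + 33·L_1(t) + 61·L_2(t).
Expanding and collecting terms gives p(t) = 4t² - 3.
Evaluating at t = 0: p(0) = -3.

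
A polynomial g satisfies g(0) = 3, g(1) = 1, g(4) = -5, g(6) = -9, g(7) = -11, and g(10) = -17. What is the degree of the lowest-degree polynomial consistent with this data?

Divided differences on the nodes 0, 1, 4, 6, 7, 10:
  order 0: 3  1  -5  -9  -11  -17
  order 1: -2  -2  -2  -2  -2
  order 2: 0  0  0  0
  order 3: 0  0  0
  order 4: 0  0
  order 5: 0
The order-1 divided differences are all -2 (nonzero) and every higher order vanishes, so the data lies on a polynomial of degree exactly 1.

1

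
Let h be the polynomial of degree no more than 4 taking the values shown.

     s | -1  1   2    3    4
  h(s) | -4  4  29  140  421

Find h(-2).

-35

Using the Lagrange interpolation formula with nodes -1, 1, 2, 3, 4:
  L_0(s) = (s - 1)(s - 2)(s - 3)(s - 4) / 120
  L_1(s) = (s + 1)(s - 2)(s - 3)(s - 4) / -12
  L_2(s) = (s + 1)(s - 1)(s - 3)(s - 4) / 6
  L_3(s) = (s + 1)(s - 1)(s - 2)(s - 4) / -8
  L_4(s) = (s + 1)(s - 1)(s - 2)(s - 3) / 30
Then h(s) = -4·L_0(s) + 4·L_1(s) + 29·L_2(s) + 140·L_3(s) + 421·L_4(s).
Expanding and collecting terms gives h(s) = s^4 + 4s^3 - 6s^2 + 5.
Evaluating at s = -2: h(-2) = -35.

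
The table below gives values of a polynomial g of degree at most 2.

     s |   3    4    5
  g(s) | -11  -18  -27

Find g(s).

g(s) = -s^2 - 2

Using the Lagrange interpolation formula with nodes 3, 4, 5:
  L_0(s) = (s - 4)(s - 5) / 2
  L_1(s) = (s - 3)(s - 5) / -1
  L_2(s) = (s - 3)(s - 4) / 2
Then g(s) = -11·L_0(s) - 18·L_1(s) - 27·L_2(s).
Expanding and collecting terms gives g(s) = -s^2 - 2.
Check: g(3) = -11. ✓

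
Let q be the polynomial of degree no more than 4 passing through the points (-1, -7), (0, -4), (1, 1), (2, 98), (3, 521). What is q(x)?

q(x) = 6x^4 + 3x^3 - 5x^2 + x - 4

Write q(x) = ax^4 + bx^3 + cx^2 + dx + e. Substituting each data point gives a linear system:
  a - b + c - d + e = -7
  e = -4
  a + b + c + d + e = 1
  16a + 8b + 4c + 2d + e = 98
  81a + 27b + 9c + 3d + e = 521
Solving the system yields a = 6, b = 3, c = -5, d = 1, e = -4.
So q(x) = 6x⁴ + 3x³ - 5x² + x - 4.
Check: q(3) = 521. ✓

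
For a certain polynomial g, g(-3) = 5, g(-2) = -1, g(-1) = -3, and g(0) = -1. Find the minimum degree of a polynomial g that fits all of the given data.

Forward differences of the values at x = -3, -2, -1, 0:
  g  : 5  -1  -3  -1
  Δ  : -6  -2  2
  Δ^2: 4  4
  Δ^3: 0
The second differences are constant (4) and nonzero, while all higher differences vanish, so the minimal degree is 2.

2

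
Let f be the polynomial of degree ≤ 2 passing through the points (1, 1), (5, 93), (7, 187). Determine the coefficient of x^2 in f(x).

4

Write f(x) = ax^2 + bx + c. Substituting each data point gives a linear system:
  a + b + c = 1
  25a + 5b + c = 93
  49a + 7b + c = 187
Solving the system yields a = 4, b = -1, c = -2.
So f(x) = 4x^2 - x - 2.
The leading coefficient is 4.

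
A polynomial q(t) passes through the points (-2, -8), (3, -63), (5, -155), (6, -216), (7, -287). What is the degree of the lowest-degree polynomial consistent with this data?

Divided differences on the nodes -2, 3, 5, 6, 7:
  order 0: -8  -63  -155  -216  -287
  order 1: -11  -46  -61  -71
  order 2: -5  -5  -5
  order 3: 0  0
  order 4: 0
The order-2 divided differences are all -5 (nonzero) and every higher order vanishes, so the data lies on a polynomial of degree exactly 2.

2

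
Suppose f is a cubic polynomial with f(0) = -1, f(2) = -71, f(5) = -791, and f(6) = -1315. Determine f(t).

f(t) = -5t^3 - 6t^2 - 3t - 1

Write f(t) = at^3 + bt^2 + ct + d. Substituting each data point gives a linear system:
  d = -1
  8a + 4b + 2c + d = -71
  125a + 25b + 5c + d = -791
  216a + 36b + 6c + d = -1315
Solving the system yields a = -5, b = -6, c = -3, d = -1.
So f(t) = -5t^3 - 6t^2 - 3t - 1.
Check: f(6) = -1315. ✓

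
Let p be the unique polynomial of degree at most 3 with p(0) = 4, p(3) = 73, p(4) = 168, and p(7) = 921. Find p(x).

p(x) = 3x^3 - 3x^2 + 5x + 4

Write p(x) = ax^3 + bx^2 + cx + d. Substituting each data point gives a linear system:
  d = 4
  27a + 9b + 3c + d = 73
  64a + 16b + 4c + d = 168
  343a + 49b + 7c + d = 921
Solving the system yields a = 3, b = -3, c = 5, d = 4.
So p(x) = 3x³ - 3x² + 5x + 4.
Check: p(0) = 4. ✓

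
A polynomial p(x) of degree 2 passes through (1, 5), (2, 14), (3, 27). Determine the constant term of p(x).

0

Write p(x) = ax^2 + bx + c. Substituting each data point gives a linear system:
  a + b + c = 5
  4a + 2b + c = 14
  9a + 3b + c = 27
Solving the system yields a = 2, b = 3, c = 0.
So p(x) = 2x² + 3x.
The constant term is 0.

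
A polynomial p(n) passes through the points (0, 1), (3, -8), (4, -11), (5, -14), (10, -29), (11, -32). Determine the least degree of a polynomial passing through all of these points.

Divided differences on the nodes 0, 3, 4, 5, 10, 11:
  order 0: 1  -8  -11  -14  -29  -32
  order 1: -3  -3  -3  -3  -3
  order 2: 0  0  0  0
  order 3: 0  0  0
  order 4: 0  0
  order 5: 0
The order-1 divided differences are all -3 (nonzero) and every higher order vanishes, so the data lies on a polynomial of degree exactly 1.

1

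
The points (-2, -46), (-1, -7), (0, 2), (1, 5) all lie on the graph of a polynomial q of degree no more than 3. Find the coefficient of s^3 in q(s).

Write q(s) = as^3 + bs^2 + cs + d. Substituting each data point gives a linear system:
  -8a + 4b - 2c + d = -46
  -a + b - c + d = -7
  d = 2
  a + b + c + d = 5
Solving the system yields a = 4, b = -3, c = 2, d = 2.
So q(s) = 4s³ - 3s² + 2s + 2.
The leading coefficient is 4.

4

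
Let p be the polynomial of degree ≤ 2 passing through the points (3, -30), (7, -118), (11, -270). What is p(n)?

Write p(n) = an^2 + bn + c. Substituting each data point gives a linear system:
  9a + 3b + c = -30
  49a + 7b + c = -118
  121a + 11b + c = -270
Solving the system yields a = -2, b = -2, c = -6.
So p(n) = -2n^2 - 2n - 6.
Check: p(11) = -270. ✓

p(n) = -2n^2 - 2n - 6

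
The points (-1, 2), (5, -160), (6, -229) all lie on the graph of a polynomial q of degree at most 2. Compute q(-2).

-13

Write q(u) = au^2 + bu + c. Substituting each data point gives a linear system:
  a - b + c = 2
  25a + 5b + c = -160
  36a + 6b + c = -229
Solving the system yields a = -6, b = -3, c = 5.
So q(u) = -6u^2 - 3u + 5.
Then q(-2) = -13.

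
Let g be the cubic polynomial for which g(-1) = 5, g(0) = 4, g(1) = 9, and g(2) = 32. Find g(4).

180

Forward differences of the values at u = -1, 0, 1, 2:
  g  : 5  4  9  32
  Δ  : -1  5  23
  Δ^2: 6  18
  Δ^3: 12
The third differences are constant, confirming degree 3.
Interpolating (Newton forward form) and evaluating at u = 4 gives g(4) = 180.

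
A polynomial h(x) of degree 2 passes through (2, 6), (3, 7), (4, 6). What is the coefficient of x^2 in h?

Write h(x) = ax^2 + bx + c. Substituting each data point gives a linear system:
  4a + 2b + c = 6
  9a + 3b + c = 7
  16a + 4b + c = 6
Solving the system yields a = -1, b = 6, c = -2.
So h(x) = -x^2 + 6x - 2.
The leading coefficient is -1.

-1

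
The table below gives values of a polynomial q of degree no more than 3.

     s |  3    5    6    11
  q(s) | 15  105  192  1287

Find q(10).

Using the Lagrange interpolation formula with nodes 3, 5, 6, 11:
  L_0(s) = (s - 5)(s - 6)(s - 11) / -48
  L_1(s) = (s - 3)(s - 6)(s - 11) / 12
  L_2(s) = (s - 3)(s - 5)(s - 11) / -15
  L_3(s) = (s - 3)(s - 5)(s - 6) / 240
Then q(s) = 15·L_0(s) + 105·L_1(s) + 192·L_2(s) + 1287·L_3(s).
Expanding and collecting terms gives q(s) = s^3 - 4s.
Evaluating at s = 10: q(10) = 960.

960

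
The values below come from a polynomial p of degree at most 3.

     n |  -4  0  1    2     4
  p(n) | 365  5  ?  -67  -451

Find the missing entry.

The 4 known points determine the degree-3 polynomial uniquely.
Write p(n) = an^3 + bn^2 + cn + d. Substituting each data point gives a linear system:
  -64a + 16b - 4c + d = 365
  d = 5
  8a + 4b + 2c + d = -67
  64a + 16b + 4c + d = -451
Solving the system yields a = -6, b = -3, c = -6, d = 5.
So p(n) = -6n³ - 3n² - 6n + 5.
Then p(1) = -10.

-10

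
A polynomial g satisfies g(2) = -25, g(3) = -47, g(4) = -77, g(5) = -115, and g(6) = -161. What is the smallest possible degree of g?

2

Forward differences of the values at x = 2, 3, 4, 5, 6:
  g  : -25  -47  -77  -115  -161
  Δ  : -22  -30  -38  -46
  Δ^2: -8  -8  -8
  Δ^3: 0  0
  Δ^4: 0
The second differences are constant (-8) and nonzero, while all higher differences vanish, so the minimal degree is 2.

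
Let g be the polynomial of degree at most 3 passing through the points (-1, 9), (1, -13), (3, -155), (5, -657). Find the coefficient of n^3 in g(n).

-5

Write g(n) = an^3 + bn^2 + cn + d. Substituting each data point gives a linear system:
  -a + b - c + d = 9
  a + b + c + d = -13
  27a + 9b + 3c + d = -155
  125a + 25b + 5c + d = -657
Solving the system yields a = -5, b = 0, c = -6, d = -2.
So g(n) = -5n^3 - 6n - 2.
The leading coefficient is -5.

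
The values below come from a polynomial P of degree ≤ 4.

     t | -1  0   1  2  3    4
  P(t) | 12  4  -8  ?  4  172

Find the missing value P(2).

-24

The 5 known points determine the degree-4 polynomial uniquely.
Write P(t) = at^4 + bt^3 + ct^2 + dt + e. Substituting each data point gives a linear system:
  a - b + c - d + e = 12
  e = 4
  a + b + c + d + e = -8
  81a + 27b + 9c + 3d + e = 4
  256a + 64b + 16c + 4d + e = 172
Solving the system yields a = 2, b = -4, c = -4, d = -6, e = 4.
So P(t) = 2t^4 - 4t^3 - 4t^2 - 6t + 4.
Then P(2) = -24.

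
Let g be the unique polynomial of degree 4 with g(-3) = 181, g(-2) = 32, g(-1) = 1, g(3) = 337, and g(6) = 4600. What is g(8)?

13942

Write g(x) = ax^4 + bx^3 + cx^2 + dx + e. Substituting each data point gives a linear system:
  81a - 27b + 9c - 3d + e = 181
  16a - 8b + 4c - 2d + e = 32
  a - b + c - d + e = 1
  81a + 27b + 9c + 3d + e = 337
  1296a + 216b + 36c + 6d + e = 4600
Solving the system yields a = 3, b = 3, c = 2, d = -1, e = -2.
So g(x) = 3x^4 + 3x^3 + 2x^2 - x - 2.
Then g(8) = 13942.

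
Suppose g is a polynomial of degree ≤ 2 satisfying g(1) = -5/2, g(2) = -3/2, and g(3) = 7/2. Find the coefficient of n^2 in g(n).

Write g(n) = an^2 + bn + c. Substituting each data point gives a linear system:
  a + b + c = -5/2
  4a + 2b + c = -3/2
  9a + 3b + c = 7/2
Solving the system yields a = 2, b = -5, c = 1/2.
So g(n) = 2n^2 - 5n + 1/2.
The leading coefficient is 2.

2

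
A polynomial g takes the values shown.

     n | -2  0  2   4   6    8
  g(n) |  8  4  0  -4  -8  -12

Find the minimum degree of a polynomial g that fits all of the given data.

1

Forward differences of the values at n = -2, 0, 2, 4, 6, 8:
  g  : 8  4  0  -4  -8  -12
  Δ  : -4  -4  -4  -4  -4
  Δ^2: 0  0  0  0
  Δ^3: 0  0  0
  Δ^4: 0  0
  Δ^5: 0
The first differences are constant (-4) and nonzero, while all higher differences vanish, so the minimal degree is 1.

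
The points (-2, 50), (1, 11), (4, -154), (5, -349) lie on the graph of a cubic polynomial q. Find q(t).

Using the Lagrange interpolation formula with nodes -2, 1, 4, 5:
  L_0(t) = (t - 1)(t - 4)(t - 5) / -126
  L_1(t) = (t + 2)(t - 4)(t - 5) / 36
  L_2(t) = (t + 2)(t - 1)(t - 5) / -18
  L_3(t) = (t + 2)(t - 1)(t - 4) / 28
Then q(t) = 50·L_0(t) + 11·L_1(t) - 154·L_2(t) - 349·L_3(t).
Expanding and collecting terms gives q(t) = -4t³ + 5t² + 4t + 6.
Check: q(4) = -154. ✓

q(t) = -4t^3 + 5t^2 + 4t + 6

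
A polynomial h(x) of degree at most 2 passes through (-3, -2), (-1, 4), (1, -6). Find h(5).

-74

Using the Lagrange interpolation formula with nodes -3, -1, 1:
  L_0(x) = (x + 1)(x - 1) / 8
  L_1(x) = (x + 3)(x - 1) / -4
  L_2(x) = (x + 3)(x + 1) / 8
Then h(x) = -2·L_0(x) + 4·L_1(x) - 6·L_2(x).
Expanding and collecting terms gives h(x) = -2x^2 - 5x + 1.
Evaluating at x = 5: h(5) = -74.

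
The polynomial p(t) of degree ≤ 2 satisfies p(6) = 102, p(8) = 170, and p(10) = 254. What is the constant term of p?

-6

Write p(t) = at^2 + bt + c. Substituting each data point gives a linear system:
  36a + 6b + c = 102
  64a + 8b + c = 170
  100a + 10b + c = 254
Solving the system yields a = 2, b = 6, c = -6.
So p(t) = 2t^2 + 6t - 6.
The constant term is -6.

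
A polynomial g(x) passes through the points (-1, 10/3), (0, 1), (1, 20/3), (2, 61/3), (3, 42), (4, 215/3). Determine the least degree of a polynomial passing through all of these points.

Forward differences of the values at x = -1, 0, 1, 2, 3, 4:
  g  : 10/3  1  20/3  61/3  42  215/3
  Δ  : -7/3  17/3  41/3  65/3  89/3
  Δ^2: 8  8  8  8
  Δ^3: 0  0  0
  Δ^4: 0  0
  Δ^5: 0
The second differences are constant (8) and nonzero, while all higher differences vanish, so the minimal degree is 2.

2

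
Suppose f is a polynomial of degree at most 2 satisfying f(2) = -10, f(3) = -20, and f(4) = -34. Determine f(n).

Write f(n) = an^2 + bn + c. Substituting each data point gives a linear system:
  4a + 2b + c = -10
  9a + 3b + c = -20
  16a + 4b + c = -34
Solving the system yields a = -2, b = 0, c = -2.
So f(n) = -2n^2 - 2.
Check: f(2) = -10. ✓

f(n) = -2n^2 - 2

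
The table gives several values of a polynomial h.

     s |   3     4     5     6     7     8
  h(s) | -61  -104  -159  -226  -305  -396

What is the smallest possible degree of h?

Divided differences on the nodes 3, 4, 5, 6, 7, 8:
  order 0: -61  -104  -159  -226  -305  -396
  order 1: -43  -55  -67  -79  -91
  order 2: -6  -6  -6  -6
  order 3: 0  0  0
  order 4: 0  0
  order 5: 0
The order-2 divided differences are all -6 (nonzero) and every higher order vanishes, so the data lies on a polynomial of degree exactly 2.

2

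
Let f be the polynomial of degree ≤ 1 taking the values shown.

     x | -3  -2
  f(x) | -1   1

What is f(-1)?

3

Write f(x) = ax + b. Substituting each data point gives a linear system:
  -3a + b = -1
  -2a + b = 1
Solving the system yields a = 2, b = 5.
So f(x) = 2x + 5.
Then f(-1) = 3.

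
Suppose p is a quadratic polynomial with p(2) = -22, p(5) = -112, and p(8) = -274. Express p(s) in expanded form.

Using the Lagrange interpolation formula with nodes 2, 5, 8:
  L_0(s) = (s - 5)(s - 8) / 18
  L_1(s) = (s - 2)(s - 8) / -9
  L_2(s) = (s - 2)(s - 5) / 18
Then p(s) = -22·L_0(s) - 112·L_1(s) - 274·L_2(s).
Expanding and collecting terms gives p(s) = -4s^2 - 2s - 2.
Check: p(5) = -112. ✓

p(s) = -4s^2 - 2s - 2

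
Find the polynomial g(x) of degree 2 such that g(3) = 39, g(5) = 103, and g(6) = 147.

g(x) = 4x^2 + 3

Using the Lagrange interpolation formula with nodes 3, 5, 6:
  L_0(x) = (x - 5)(x - 6) / 6
  L_1(x) = (x - 3)(x - 6) / -2
  L_2(x) = (x - 3)(x - 5) / 3
Then g(x) = 39·L_0(x) + 103·L_1(x) + 147·L_2(x).
Expanding and collecting terms gives g(x) = 4x^2 + 3.
Check: g(6) = 147. ✓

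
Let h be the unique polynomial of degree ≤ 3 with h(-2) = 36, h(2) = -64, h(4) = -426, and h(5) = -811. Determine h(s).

h(s) = -6s^3 - 2s^2 - s - 6

Write h(s) = as^3 + bs^2 + cs + d. Substituting each data point gives a linear system:
  -8a + 4b - 2c + d = 36
  8a + 4b + 2c + d = -64
  64a + 16b + 4c + d = -426
  125a + 25b + 5c + d = -811
Solving the system yields a = -6, b = -2, c = -1, d = -6.
So h(s) = -6s^3 - 2s^2 - s - 6.
Check: h(2) = -64. ✓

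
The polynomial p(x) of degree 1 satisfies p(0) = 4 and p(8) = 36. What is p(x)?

Write p(x) = ax + b. Substituting each data point gives a linear system:
  b = 4
  8a + b = 36
Solving the system yields a = 4, b = 4.
So p(x) = 4x + 4.
Check: p(8) = 36. ✓

p(x) = 4x + 4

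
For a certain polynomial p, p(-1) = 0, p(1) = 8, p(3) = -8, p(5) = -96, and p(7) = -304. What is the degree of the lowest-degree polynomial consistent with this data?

3

Forward differences of the values at s = -1, 1, 3, 5, 7:
  p  : 0  8  -8  -96  -304
  Δ  : 8  -16  -88  -208
  Δ^2: -24  -72  -120
  Δ^3: -48  -48
  Δ^4: 0
The third differences are constant (-48) and nonzero, while all higher differences vanish, so the minimal degree is 3.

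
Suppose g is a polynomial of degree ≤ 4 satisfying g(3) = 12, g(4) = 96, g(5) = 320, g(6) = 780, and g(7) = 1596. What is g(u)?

Write g(u) = au^4 + bu^3 + cu^2 + du + e. Substituting each data point gives a linear system:
  81a + 27b + 9c + 3d + e = 12
  256a + 64b + 16c + 4d + e = 96
  625a + 125b + 25c + 5d + e = 320
  1296a + 216b + 36c + 6d + e = 780
  2401a + 343b + 49c + 7d + e = 1596
Solving the system yields a = 1, b = -2, c = -3, d = 4, e = 0.
So g(u) = u⁴ - 2u³ - 3u² + 4u.
Check: g(3) = 12. ✓

g(u) = u^4 - 2u^3 - 3u^2 + 4u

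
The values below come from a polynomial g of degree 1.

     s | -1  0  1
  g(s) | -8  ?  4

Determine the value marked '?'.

-2

The 2 known points determine the degree-1 polynomial uniquely.
Write g(s) = as + b. Substituting each data point gives a linear system:
  -a + b = -8
  a + b = 4
Solving the system yields a = 6, b = -2.
So g(s) = 6s - 2.
Then g(0) = -2.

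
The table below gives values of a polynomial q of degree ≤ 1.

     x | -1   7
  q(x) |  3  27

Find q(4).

Write q(x) = ax + b. Substituting each data point gives a linear system:
  -a + b = 3
  7a + b = 27
Solving the system yields a = 3, b = 6.
So q(x) = 3x + 6.
Then q(4) = 18.

18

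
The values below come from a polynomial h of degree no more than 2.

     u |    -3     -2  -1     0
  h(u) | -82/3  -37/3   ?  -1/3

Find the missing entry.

On equispaced nodes a degree-2 polynomial has vanishing third forward difference, so
  - h(-3) + 3·h(-2) - 3·h(-1) + h(0) = 0.
Substituting the known values and solving for h(-1):
  -3·h(-1) = 10
  h(-1) = -10/3.

-10/3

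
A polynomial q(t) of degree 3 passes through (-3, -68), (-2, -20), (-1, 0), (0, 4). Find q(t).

Using the Lagrange interpolation formula with nodes -3, -2, -1, 0:
  L_0(t) = (t + 2)(t + 1)t / -6
  L_1(t) = (t + 3)(t + 1)t / 2
  L_2(t) = (t + 3)(t + 2)t / -2
  L_3(t) = (t + 3)(t + 2)(t + 1) / 6
Then q(t) = -68·L_0(t) - 20·L_1(t) + 0·L_2(t) + 4·L_3(t).
Expanding and collecting terms gives q(t) = 2t^3 - 2t^2 + 4.
Check: q(-3) = -68. ✓

q(t) = 2t^3 - 2t^2 + 4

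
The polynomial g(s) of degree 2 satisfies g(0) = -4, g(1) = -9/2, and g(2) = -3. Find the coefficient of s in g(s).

Write g(s) = as^2 + bs + c. Substituting each data point gives a linear system:
  c = -4
  a + b + c = -9/2
  4a + 2b + c = -3
Solving the system yields a = 1, b = -3/2, c = -4.
So g(s) = s^2 - (3/2)s - 4.
The coefficient of s is -3/2.

-3/2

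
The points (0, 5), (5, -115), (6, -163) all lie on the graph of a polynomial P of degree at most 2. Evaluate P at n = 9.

Using the Lagrange interpolation formula with nodes 0, 5, 6:
  L_0(n) = (n - 5)(n - 6) / 30
  L_1(n) = n(n - 6) / -5
  L_2(n) = n(n - 5) / 6
Then P(n) = 5·L_0(n) - 115·L_1(n) - 163·L_2(n).
Expanding and collecting terms gives P(n) = -4n^2 - 4n + 5.
Evaluating at n = 9: P(9) = -355.

-355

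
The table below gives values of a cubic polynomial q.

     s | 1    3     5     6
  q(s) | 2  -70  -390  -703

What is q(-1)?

18

Write q(s) = as^3 + bs^2 + cs + d. Substituting each data point gives a linear system:
  a + b + c + d = 2
  27a + 9b + 3c + d = -70
  125a + 25b + 5c + d = -390
  216a + 36b + 6c + d = -703
Solving the system yields a = -4, b = 5, c = -4, d = 5.
So q(s) = -4s³ + 5s² - 4s + 5.
Then q(-1) = 18.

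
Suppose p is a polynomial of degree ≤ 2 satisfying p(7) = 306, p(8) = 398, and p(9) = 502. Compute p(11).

746

Write p(u) = au^2 + bu + c. Substituting each data point gives a linear system:
  49a + 7b + c = 306
  64a + 8b + c = 398
  81a + 9b + c = 502
Solving the system yields a = 6, b = 2, c = -2.
So p(u) = 6u² + 2u - 2.
Then p(11) = 746.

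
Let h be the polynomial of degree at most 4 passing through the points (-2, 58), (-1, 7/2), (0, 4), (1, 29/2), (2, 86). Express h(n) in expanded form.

Write h(n) = an^4 + bn^3 + cn^2 + dn + e. Substituting each data point gives a linear system:
  16a - 8b + 4c - 2d + e = 58
  a - b + c - d + e = 7/2
  e = 4
  a + b + c + d + e = 29/2
  16a + 8b + 4c + 2d + e = 86
Solving the system yields a = 4, b = 1/2, c = 1, d = 5, e = 4.
So h(n) = 4n⁴ + (1/2)n³ + n² + 5n + 4.
Check: h(2) = 86. ✓

h(n) = 4n^4 + (1/2)n^3 + n^2 + 5n + 4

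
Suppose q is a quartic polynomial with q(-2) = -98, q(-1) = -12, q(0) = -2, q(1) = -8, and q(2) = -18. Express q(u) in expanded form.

q(u) = -2u^4 + 6u^3 - 6u^2 - 4u - 2

Write q(u) = au^4 + bu^3 + cu^2 + du + e. Substituting each data point gives a linear system:
  16a - 8b + 4c - 2d + e = -98
  a - b + c - d + e = -12
  e = -2
  a + b + c + d + e = -8
  16a + 8b + 4c + 2d + e = -18
Solving the system yields a = -2, b = 6, c = -6, d = -4, e = -2.
So q(u) = -2u^4 + 6u^3 - 6u^2 - 4u - 2.
Check: q(0) = -2. ✓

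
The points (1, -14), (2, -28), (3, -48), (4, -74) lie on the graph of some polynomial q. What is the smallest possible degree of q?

2

Forward differences of the values at s = 1, 2, 3, 4:
  q  : -14  -28  -48  -74
  Δ  : -14  -20  -26
  Δ^2: -6  -6
  Δ^3: 0
The second differences are constant (-6) and nonzero, while all higher differences vanish, so the minimal degree is 2.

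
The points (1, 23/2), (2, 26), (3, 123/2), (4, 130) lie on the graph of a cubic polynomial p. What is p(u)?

Using the Lagrange interpolation formula with nodes 1, 2, 3, 4:
  L_0(u) = (u - 2)(u - 3)(u - 4) / -6
  L_1(u) = (u - 1)(u - 3)(u - 4) / 2
  L_2(u) = (u - 1)(u - 2)(u - 4) / -2
  L_3(u) = (u - 1)(u - 2)(u - 3) / 6
Then p(u) = 23/2·L_0(u) + 26·L_1(u) + 123/2·L_2(u) + 130·L_3(u).
Expanding and collecting terms gives p(u) = 2u^3 - (3/2)u^2 + 5u + 6.
Check: p(4) = 130. ✓

p(u) = 2u^3 - (3/2)u^2 + 5u + 6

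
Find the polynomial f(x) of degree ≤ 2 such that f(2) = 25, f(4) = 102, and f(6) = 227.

Write f(x) = ax^2 + bx + c. Substituting each data point gives a linear system:
  4a + 2b + c = 25
  16a + 4b + c = 102
  36a + 6b + c = 227
Solving the system yields a = 6, b = 5/2, c = -4.
So f(x) = 6x^2 + (5/2)x - 4.
Check: f(2) = 25. ✓

f(x) = 6x^2 + (5/2)x - 4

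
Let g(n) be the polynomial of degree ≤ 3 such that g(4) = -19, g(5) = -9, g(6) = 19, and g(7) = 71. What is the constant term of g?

1

Write g(n) = an^3 + bn^2 + cn + d. Substituting each data point gives a linear system:
  64a + 16b + 4c + d = -19
  125a + 25b + 5c + d = -9
  216a + 36b + 6c + d = 19
  343a + 49b + 7c + d = 71
Solving the system yields a = 1, b = -6, c = 3, d = 1.
So g(n) = n³ - 6n² + 3n + 1.
The constant term is 1.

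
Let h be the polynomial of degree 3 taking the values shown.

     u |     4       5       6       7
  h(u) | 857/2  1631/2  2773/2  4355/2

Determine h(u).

Write h(u) = au^3 + bu^2 + cu + d. Substituting each data point gives a linear system:
  64a + 16b + 4c + d = 857/2
  125a + 25b + 5c + d = 1631/2
  216a + 36b + 6c + d = 2773/2
  343a + 49b + 7c + d = 4355/2
Solving the system yields a = 6, b = 2, c = 3, d = 1/2.
So h(u) = 6u³ + 2u² + 3u + 1/2.
Check: h(7) = 4355/2. ✓

h(u) = 6u^3 + 2u^2 + 3u + 1/2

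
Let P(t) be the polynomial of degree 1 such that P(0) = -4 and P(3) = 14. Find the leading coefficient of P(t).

Write P(t) = at + b. Substituting each data point gives a linear system:
  b = -4
  3a + b = 14
Solving the system yields a = 6, b = -4.
So P(t) = 6t - 4.
The leading coefficient is 6.

6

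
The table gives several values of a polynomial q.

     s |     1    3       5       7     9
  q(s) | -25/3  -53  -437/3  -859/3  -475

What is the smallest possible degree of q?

2

Forward differences of the values at s = 1, 3, 5, 7, 9:
  q  : -25/3  -53  -437/3  -859/3  -475
  Δ  : -134/3  -278/3  -422/3  -566/3
  Δ^2: -48  -48  -48
  Δ^3: 0  0
  Δ^4: 0
The second differences are constant (-48) and nonzero, while all higher differences vanish, so the minimal degree is 2.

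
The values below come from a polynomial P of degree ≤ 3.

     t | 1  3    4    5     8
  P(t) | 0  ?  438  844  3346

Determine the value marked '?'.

186

The 4 known points determine the degree-3 polynomial uniquely.
Write P(t) = at^3 + bt^2 + ct + d. Substituting each data point gives a linear system:
  a + b + c + d = 0
  64a + 16b + 4c + d = 438
  125a + 25b + 5c + d = 844
  512a + 64b + 8c + d = 3346
Solving the system yields a = 6, b = 5, c = -5, d = -6.
So P(t) = 6t^3 + 5t^2 - 5t - 6.
Then P(3) = 186.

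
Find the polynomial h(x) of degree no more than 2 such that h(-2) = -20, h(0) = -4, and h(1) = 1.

h(x) = -x^2 + 6x - 4

Using the Lagrange interpolation formula with nodes -2, 0, 1:
  L_0(x) = x(x - 1) / 6
  L_1(x) = (x + 2)(x - 1) / -2
  L_2(x) = (x + 2)x / 3
Then h(x) = -20·L_0(x) - 4·L_1(x) + 1·L_2(x).
Expanding and collecting terms gives h(x) = -x^2 + 6x - 4.
Check: h(1) = 1. ✓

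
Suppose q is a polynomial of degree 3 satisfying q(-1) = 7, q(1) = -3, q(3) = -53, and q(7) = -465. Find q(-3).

Write q(n) = an^3 + bn^2 + cn + d. Substituting each data point gives a linear system:
  -a + b - c + d = 7
  a + b + c + d = -3
  27a + 9b + 3c + d = -53
  343a + 49b + 7c + d = -465
Solving the system yields a = -1, b = -2, c = -4, d = 4.
So q(n) = -n^3 - 2n^2 - 4n + 4.
Then q(-3) = 25.

25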